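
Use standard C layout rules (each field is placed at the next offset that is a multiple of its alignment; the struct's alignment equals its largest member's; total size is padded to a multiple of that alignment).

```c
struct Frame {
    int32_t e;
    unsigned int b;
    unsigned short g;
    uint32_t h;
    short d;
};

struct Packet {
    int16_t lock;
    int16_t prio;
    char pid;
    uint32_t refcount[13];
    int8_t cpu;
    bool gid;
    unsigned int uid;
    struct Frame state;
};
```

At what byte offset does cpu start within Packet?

60

Frame: e at 0 (size 4, align 4) → ends 4; b at 4 (size 4, align 4) → ends 8; g at 8 (size 2, align 2) → ends 10; pad 2 to align 4 for h; h at 12 (size 4, align 4) → ends 16; d at 16 (size 2, align 2) → ends 18; tail pad 2 to reach multiple of 4; total 20 bytes, alignment 4
lock at 0 (size 2, align 2) → ends 2
prio at 2 (size 2, align 2) → ends 4
pid at 4 (size 1, align 1) → ends 5
pad 3 to align 4 for refcount
refcount at 8 (size 52, align 4) → ends 60
cpu at 60 (size 1, align 1) → ends 61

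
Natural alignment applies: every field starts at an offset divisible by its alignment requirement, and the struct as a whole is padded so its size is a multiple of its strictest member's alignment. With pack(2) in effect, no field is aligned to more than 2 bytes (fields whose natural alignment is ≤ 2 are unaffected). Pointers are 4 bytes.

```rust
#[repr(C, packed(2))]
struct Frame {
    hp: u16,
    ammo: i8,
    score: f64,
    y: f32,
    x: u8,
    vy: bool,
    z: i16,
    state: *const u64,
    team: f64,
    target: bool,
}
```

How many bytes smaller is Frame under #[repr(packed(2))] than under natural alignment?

14

natural layout:
  hp at 0 (size 2, align 2) → ends 2
  ammo at 2 (size 1, align 1) → ends 3
  pad 5 to align 8 for score
  score at 8 (size 8, align 8) → ends 16
  y at 16 (size 4, align 4) → ends 20
  x at 20 (size 1, align 1) → ends 21
  vy at 21 (size 1, align 1) → ends 22
  z at 22 (size 2, align 2) → ends 24
  state at 24 (size 4, align 4) → ends 28
  pad 4 to align 8 for team
  team at 32 (size 8, align 8) → ends 40
  target at 40 (size 1, align 1) → ends 41
  tail pad 7 to reach multiple of 8
  total 48 bytes, alignment 8
packed(2) layout:
  hp at 0 (size 2, align 2) → ends 2
  ammo at 2 (size 1, align 1) → ends 3
  pad 1 to align 2 for score
  score at 4 (size 8, align 2) → ends 12
  y at 12 (size 4, align 2) → ends 16
  x at 16 (size 1, align 1) → ends 17
  vy at 17 (size 1, align 1) → ends 18
  z at 18 (size 2, align 2) → ends 20
  state at 20 (size 4, align 2) → ends 24
  team at 24 (size 8, align 2) → ends 32
  target at 32 (size 1, align 1) → ends 33
  tail pad 1 to reach multiple of 2
  total 34 bytes, alignment 2
48 − 34 = 14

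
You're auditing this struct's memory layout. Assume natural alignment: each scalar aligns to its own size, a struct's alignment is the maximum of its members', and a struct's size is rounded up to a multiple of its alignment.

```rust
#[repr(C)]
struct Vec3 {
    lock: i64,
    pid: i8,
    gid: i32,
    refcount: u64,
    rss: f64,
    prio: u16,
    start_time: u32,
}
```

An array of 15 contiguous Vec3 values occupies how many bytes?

lock at 0 (size 8, align 8) → ends 8
pid at 8 (size 1, align 1) → ends 9
pad 3 to align 4 for gid
gid at 12 (size 4, align 4) → ends 16
refcount at 16 (size 8, align 8) → ends 24
rss at 24 (size 8, align 8) → ends 32
prio at 32 (size 2, align 2) → ends 34
pad 2 to align 4 for start_time
start_time at 36 (size 4, align 4) → ends 40
total 40 bytes, alignment 8
array of 15: 15 × 40 = 600

600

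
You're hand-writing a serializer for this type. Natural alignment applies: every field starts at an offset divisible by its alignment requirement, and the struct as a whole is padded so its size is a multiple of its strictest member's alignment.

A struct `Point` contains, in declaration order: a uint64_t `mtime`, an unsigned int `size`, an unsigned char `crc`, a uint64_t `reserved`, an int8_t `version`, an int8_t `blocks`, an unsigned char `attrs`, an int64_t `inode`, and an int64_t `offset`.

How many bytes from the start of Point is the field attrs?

26

mtime at 0 (size 8, align 8) → ends 8
size at 8 (size 4, align 4) → ends 12
crc at 12 (size 1, align 1) → ends 13
pad 3 to align 8 for reserved
reserved at 16 (size 8, align 8) → ends 24
version at 24 (size 1, align 1) → ends 25
blocks at 25 (size 1, align 1) → ends 26
attrs at 26 (size 1, align 1) → ends 27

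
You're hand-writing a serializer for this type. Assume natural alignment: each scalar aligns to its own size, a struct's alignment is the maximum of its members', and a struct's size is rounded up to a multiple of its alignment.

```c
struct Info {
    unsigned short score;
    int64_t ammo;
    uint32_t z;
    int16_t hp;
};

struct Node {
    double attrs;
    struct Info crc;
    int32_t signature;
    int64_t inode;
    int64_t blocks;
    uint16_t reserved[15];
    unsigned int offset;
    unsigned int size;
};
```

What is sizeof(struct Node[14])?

Info: @0: score [2B, align 2] → 2; +6 pad (align 8); @8: ammo [8B, align 8] → 16; @16: z [4B, align 4] → 20; @20: hp [2B, align 2] → 22; +2 tail pad (align 8); size 24, align 8
@0: attrs [8B, align 8] → 8
@8: crc [24B, align 8] → 32
@32: signature [4B, align 4] → 36
+4 pad (align 8)
@40: inode [8B, align 8] → 48
@48: blocks [8B, align 8] → 56
@56: reserved [30B, align 2] → 86
+2 pad (align 4)
@88: offset [4B, align 4] → 92
@92: size [4B, align 4] → 96
size 96, align 8
array of 14: 14 × 96 = 1344

1344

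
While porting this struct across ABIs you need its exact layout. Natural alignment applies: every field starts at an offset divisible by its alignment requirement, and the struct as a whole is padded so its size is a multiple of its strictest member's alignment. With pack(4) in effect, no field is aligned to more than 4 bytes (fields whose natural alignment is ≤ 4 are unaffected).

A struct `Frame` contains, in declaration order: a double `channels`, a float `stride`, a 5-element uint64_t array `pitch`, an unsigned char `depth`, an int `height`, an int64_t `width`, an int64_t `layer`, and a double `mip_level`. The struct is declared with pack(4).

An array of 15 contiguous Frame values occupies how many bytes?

channels at 0 (size 8, align 4) → ends 8
stride at 8 (size 4, align 4) → ends 12
pitch at 12 (size 40, align 4) → ends 52
depth at 52 (size 1, align 1) → ends 53
pad 3 to align 4 for height
height at 56 (size 4, align 4) → ends 60
width at 60 (size 8, align 4) → ends 68
layer at 68 (size 8, align 4) → ends 76
mip_level at 76 (size 8, align 4) → ends 84
total 84 bytes, alignment 4
array of 15: 15 × 84 = 1260

1260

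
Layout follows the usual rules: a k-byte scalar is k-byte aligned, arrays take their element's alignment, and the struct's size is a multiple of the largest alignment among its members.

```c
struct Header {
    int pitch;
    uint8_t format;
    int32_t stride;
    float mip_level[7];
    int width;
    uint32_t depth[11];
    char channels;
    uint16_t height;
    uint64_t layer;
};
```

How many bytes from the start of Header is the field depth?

pitch at 0 (size 4, align 4) → ends 4
format at 4 (size 1, align 1) → ends 5
pad 3 to align 4 for stride
stride at 8 (size 4, align 4) → ends 12
mip_level at 12 (size 28, align 4) → ends 40
width at 40 (size 4, align 4) → ends 44
depth at 44 (size 44, align 4) → ends 88

44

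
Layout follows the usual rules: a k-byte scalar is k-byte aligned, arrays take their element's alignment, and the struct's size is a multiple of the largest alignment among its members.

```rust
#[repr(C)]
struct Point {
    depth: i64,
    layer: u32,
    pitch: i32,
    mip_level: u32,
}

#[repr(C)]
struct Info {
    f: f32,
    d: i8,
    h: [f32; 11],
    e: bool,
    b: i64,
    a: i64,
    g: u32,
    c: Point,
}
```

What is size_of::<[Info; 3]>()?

312

Point: @0: depth [8B, align 8] → 8; @8: layer [4B, align 4] → 12; @12: pitch [4B, align 4] → 16; @16: mip_level [4B, align 4] → 20; +4 tail pad (align 8); size 24, align 8
@0: f [4B, align 4] → 4
@4: d [1B, align 1] → 5
+3 pad (align 4)
@8: h [44B, align 4] → 52
@52: e [1B, align 1] → 53
+3 pad (align 8)
@56: b [8B, align 8] → 64
@64: a [8B, align 8] → 72
@72: g [4B, align 4] → 76
+4 pad (align 8)
@80: c [24B, align 8] → 104
size 104, align 8
array of 3: 3 × 104 = 312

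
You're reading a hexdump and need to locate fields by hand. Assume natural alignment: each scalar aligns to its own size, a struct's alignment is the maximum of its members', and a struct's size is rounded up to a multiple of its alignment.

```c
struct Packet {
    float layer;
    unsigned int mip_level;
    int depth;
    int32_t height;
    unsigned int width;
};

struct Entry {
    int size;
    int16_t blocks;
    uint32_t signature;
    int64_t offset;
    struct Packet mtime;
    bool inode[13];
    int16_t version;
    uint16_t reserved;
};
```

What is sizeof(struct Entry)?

64 bytes

Packet: 0..4  layer  (4B, 4-aligned); 4..8  mip_level  (4B, 4-aligned); 8..12  depth  (4B, 4-aligned); 12..16  height  (4B, 4-aligned); 16..20  width  (4B, 4-aligned); sizeof = 20, alignof = 4
0..4  size  (4B, 4-aligned)
4..6  blocks  (2B, 2-aligned)
6..8  -- padding (2B)
8..12  signature  (4B, 4-aligned)
12..16  -- padding (4B)
16..24  offset  (8B, 8-aligned)
24..44  mtime  (20B, 4-aligned)
44..57  inode  (13B, 1-aligned)
57..58  -- padding (1B)
58..60  version  (2B, 2-aligned)
60..62  reserved  (2B, 2-aligned)
62..64  -- tail padding (2B)
sizeof = 64, alignof = 8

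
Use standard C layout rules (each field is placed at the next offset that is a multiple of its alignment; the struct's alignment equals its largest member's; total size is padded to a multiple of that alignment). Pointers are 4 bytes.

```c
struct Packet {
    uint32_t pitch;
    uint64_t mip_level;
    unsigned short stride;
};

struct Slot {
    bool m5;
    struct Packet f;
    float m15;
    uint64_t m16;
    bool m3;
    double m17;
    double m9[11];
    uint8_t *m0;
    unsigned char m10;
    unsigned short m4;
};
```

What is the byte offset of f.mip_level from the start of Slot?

16

Packet: @0: pitch [4B, align 4] → 4; +4 pad (align 8); @8: mip_level [8B, align 8] → 16; @16: stride [2B, align 2] → 18; +6 tail pad (align 8); size 24, align 8
@0: m5 [1B, align 1] → 1
+7 pad (align 8)
@8: f [24B, align 8] → 32
within Packet: mip_level at 8
8 + 8 = 16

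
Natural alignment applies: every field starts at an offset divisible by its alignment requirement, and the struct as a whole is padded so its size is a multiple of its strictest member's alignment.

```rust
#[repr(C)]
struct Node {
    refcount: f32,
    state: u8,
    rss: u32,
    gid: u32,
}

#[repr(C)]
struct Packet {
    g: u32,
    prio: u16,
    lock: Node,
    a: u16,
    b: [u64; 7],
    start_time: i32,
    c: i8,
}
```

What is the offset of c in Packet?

Node: refcount at 0 (size 4, align 4) → ends 4; state at 4 (size 1, align 1) → ends 5; pad 3 to align 4 for rss; rss at 8 (size 4, align 4) → ends 12; gid at 12 (size 4, align 4) → ends 16; total 16 bytes, alignment 4
g at 0 (size 4, align 4) → ends 4
prio at 4 (size 2, align 2) → ends 6
pad 2 to align 4 for lock
lock at 8 (size 16, align 4) → ends 24
a at 24 (size 2, align 2) → ends 26
pad 6 to align 8 for b
b at 32 (size 56, align 8) → ends 88
start_time at 88 (size 4, align 4) → ends 92
c at 92 (size 1, align 1) → ends 93

92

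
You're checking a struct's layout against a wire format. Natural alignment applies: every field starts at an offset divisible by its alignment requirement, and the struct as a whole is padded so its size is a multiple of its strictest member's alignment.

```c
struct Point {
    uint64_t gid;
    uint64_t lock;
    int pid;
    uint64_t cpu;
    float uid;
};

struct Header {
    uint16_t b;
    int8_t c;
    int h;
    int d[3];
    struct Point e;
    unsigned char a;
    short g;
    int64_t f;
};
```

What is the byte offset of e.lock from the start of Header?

32

Point: @0: gid [8B, align 8] → 8; @8: lock [8B, align 8] → 16; @16: pid [4B, align 4] → 20; +4 pad (align 8); @24: cpu [8B, align 8] → 32; @32: uid [4B, align 4] → 36; +4 tail pad (align 8); size 40, align 8
@0: b [2B, align 2] → 2
@2: c [1B, align 1] → 3
+1 pad (align 4)
@4: h [4B, align 4] → 8
@8: d [12B, align 4] → 20
+4 pad (align 8)
@24: e [40B, align 8] → 64
within Point: lock at 8
24 + 8 = 32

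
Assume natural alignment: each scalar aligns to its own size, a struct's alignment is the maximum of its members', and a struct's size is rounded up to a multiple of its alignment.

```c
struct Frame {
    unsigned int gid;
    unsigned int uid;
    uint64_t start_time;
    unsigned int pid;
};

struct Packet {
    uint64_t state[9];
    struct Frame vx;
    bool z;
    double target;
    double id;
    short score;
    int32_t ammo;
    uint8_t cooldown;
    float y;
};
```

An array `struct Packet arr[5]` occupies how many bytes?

680

Frame: gid at 0 (size 4, align 4) → ends 4; uid at 4 (size 4, align 4) → ends 8; start_time at 8 (size 8, align 8) → ends 16; pid at 16 (size 4, align 4) → ends 20; tail pad 4 to reach multiple of 8; total 24 bytes, alignment 8
state at 0 (size 72, align 8) → ends 72
vx at 72 (size 24, align 8) → ends 96
z at 96 (size 1, align 1) → ends 97
pad 7 to align 8 for target
target at 104 (size 8, align 8) → ends 112
id at 112 (size 8, align 8) → ends 120
score at 120 (size 2, align 2) → ends 122
pad 2 to align 4 for ammo
ammo at 124 (size 4, align 4) → ends 128
cooldown at 128 (size 1, align 1) → ends 129
pad 3 to align 4 for y
y at 132 (size 4, align 4) → ends 136
total 136 bytes, alignment 8
array of 5: 5 × 136 = 680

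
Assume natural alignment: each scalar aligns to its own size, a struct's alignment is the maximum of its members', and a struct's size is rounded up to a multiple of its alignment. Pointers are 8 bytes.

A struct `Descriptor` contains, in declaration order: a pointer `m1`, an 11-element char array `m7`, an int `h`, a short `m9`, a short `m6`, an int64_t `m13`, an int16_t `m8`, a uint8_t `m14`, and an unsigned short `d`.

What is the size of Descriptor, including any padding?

0..8  m1  (8B, 8-aligned)
8..19  m7  (11B, 1-aligned)
19..20  -- padding (1B)
20..24  h  (4B, 4-aligned)
24..26  m9  (2B, 2-aligned)
26..28  m6  (2B, 2-aligned)
28..32  -- padding (4B)
32..40  m13  (8B, 8-aligned)
40..42  m8  (2B, 2-aligned)
42..43  m14  (1B, 1-aligned)
43..44  -- padding (1B)
44..46  d  (2B, 2-aligned)
46..48  -- tail padding (2B)
sizeof = 48, alignof = 8

48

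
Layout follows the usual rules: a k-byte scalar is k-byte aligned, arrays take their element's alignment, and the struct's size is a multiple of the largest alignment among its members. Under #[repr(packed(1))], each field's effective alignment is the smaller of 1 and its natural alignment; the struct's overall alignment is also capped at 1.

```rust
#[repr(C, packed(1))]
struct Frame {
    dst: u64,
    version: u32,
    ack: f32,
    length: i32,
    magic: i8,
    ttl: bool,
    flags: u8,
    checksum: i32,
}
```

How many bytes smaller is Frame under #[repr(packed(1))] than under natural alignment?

natural layout:
  @0: dst [8B, align 8] → 8
  @8: version [4B, align 4] → 12
  @12: ack [4B, align 4] → 16
  @16: length [4B, align 4] → 20
  @20: magic [1B, align 1] → 21
  @21: ttl [1B, align 1] → 22
  @22: flags [1B, align 1] → 23
  +1 pad (align 4)
  @24: checksum [4B, align 4] → 28
  +4 tail pad (align 8)
  size 32, align 8
packed(1) layout:
  @0: dst [8B, align 1] → 8
  @8: version [4B, align 1] → 12
  @12: ack [4B, align 1] → 16
  @16: length [4B, align 1] → 20
  @20: magic [1B, align 1] → 21
  @21: ttl [1B, align 1] → 22
  @22: flags [1B, align 1] → 23
  @23: checksum [4B, align 1] → 27
  size 27, align 1
32 − 27 = 5

5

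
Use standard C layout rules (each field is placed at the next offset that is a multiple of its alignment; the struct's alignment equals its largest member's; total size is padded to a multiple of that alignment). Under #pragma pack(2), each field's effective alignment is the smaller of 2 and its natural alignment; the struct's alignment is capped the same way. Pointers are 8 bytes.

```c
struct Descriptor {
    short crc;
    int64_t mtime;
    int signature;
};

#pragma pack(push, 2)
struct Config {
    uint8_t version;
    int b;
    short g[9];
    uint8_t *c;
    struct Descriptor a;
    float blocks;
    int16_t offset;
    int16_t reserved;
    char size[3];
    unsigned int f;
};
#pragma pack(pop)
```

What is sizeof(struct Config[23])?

1656

Descriptor: @0: crc [2B, align 2] → 2; +6 pad (align 8); @8: mtime [8B, align 8] → 16; @16: signature [4B, align 4] → 20; +4 tail pad (align 8); size 24, align 8
@0: version [1B, align 1] → 1
+1 pad (align 2)
@2: b [4B, align 2] → 6
@6: g [18B, align 2] → 24
@24: c [8B, align 2] → 32
@32: a [24B, align 2] → 56
@56: blocks [4B, align 2] → 60
@60: offset [2B, align 2] → 62
@62: reserved [2B, align 2] → 64
@64: size [3B, align 1] → 67
+1 pad (align 2)
@68: f [4B, align 2] → 72
size 72, align 2
array of 23: 23 × 72 = 1656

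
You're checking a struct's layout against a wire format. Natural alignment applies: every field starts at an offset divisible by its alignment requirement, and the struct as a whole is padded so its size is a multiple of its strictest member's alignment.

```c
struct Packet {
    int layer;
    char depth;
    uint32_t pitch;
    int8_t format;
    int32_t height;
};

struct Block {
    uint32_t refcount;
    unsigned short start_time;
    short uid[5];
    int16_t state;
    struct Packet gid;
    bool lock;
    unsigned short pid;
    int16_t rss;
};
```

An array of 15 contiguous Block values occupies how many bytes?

720

Packet: layer at 0 (size 4, align 4) → ends 4; depth at 4 (size 1, align 1) → ends 5; pad 3 to align 4 for pitch; pitch at 8 (size 4, align 4) → ends 12; format at 12 (size 1, align 1) → ends 13; pad 3 to align 4 for height; height at 16 (size 4, align 4) → ends 20; total 20 bytes, alignment 4
refcount at 0 (size 4, align 4) → ends 4
start_time at 4 (size 2, align 2) → ends 6
uid at 6 (size 10, align 2) → ends 16
state at 16 (size 2, align 2) → ends 18
pad 2 to align 4 for gid
gid at 20 (size 20, align 4) → ends 40
lock at 40 (size 1, align 1) → ends 41
pad 1 to align 2 for pid
pid at 42 (size 2, align 2) → ends 44
rss at 44 (size 2, align 2) → ends 46
tail pad 2 to reach multiple of 4
total 48 bytes, alignment 4
array of 15: 15 × 48 = 720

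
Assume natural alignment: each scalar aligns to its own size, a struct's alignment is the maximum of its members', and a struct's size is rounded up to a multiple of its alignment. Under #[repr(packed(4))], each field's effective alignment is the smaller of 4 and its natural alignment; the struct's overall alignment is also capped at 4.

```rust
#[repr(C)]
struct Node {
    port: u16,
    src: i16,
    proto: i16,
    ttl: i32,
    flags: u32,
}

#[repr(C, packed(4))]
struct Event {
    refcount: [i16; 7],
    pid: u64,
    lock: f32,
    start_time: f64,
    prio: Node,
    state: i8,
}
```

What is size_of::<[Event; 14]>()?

784

Node: @0: port [2B, align 2] → 2; @2: src [2B, align 2] → 4; @4: proto [2B, align 2] → 6; +2 pad (align 4); @8: ttl [4B, align 4] → 12; @12: flags [4B, align 4] → 16; size 16, align 4
@0: refcount [14B, align 2] → 14
+2 pad (align 4)
@16: pid [8B, align 4] → 24
@24: lock [4B, align 4] → 28
@28: start_time [8B, align 4] → 36
@36: prio [16B, align 4] → 52
@52: state [1B, align 1] → 53
+3 tail pad (align 4)
size 56, align 4
array of 14: 14 × 56 = 784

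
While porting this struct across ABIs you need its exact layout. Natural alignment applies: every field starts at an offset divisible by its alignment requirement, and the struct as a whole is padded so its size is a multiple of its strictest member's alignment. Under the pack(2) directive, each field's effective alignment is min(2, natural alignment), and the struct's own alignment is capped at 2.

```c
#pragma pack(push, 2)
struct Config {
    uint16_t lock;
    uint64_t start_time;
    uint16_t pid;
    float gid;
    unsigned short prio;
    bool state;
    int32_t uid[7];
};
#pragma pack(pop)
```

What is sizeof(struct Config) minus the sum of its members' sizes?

@0: lock [2B, align 2] → 2
@2: start_time [8B, align 2] → 10
@10: pid [2B, align 2] → 12
@12: gid [4B, align 2] → 16
@16: prio [2B, align 2] → 18
@18: state [1B, align 1] → 19
+1 pad (align 2)
@20: uid [28B, align 2] → 48
size 48, align 2
data bytes 47, size 48 → padding 1

1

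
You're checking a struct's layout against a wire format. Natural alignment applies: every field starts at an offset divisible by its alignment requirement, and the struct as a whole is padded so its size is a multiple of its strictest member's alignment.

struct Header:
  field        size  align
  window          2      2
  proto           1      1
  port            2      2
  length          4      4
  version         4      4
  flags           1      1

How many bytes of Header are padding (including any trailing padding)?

6

window at 0 (size 2, align 2) → ends 2
proto at 2 (size 1, align 1) → ends 3
pad 1 to align 2 for port
port at 4 (size 2, align 2) → ends 6
pad 2 to align 4 for length
length at 8 (size 4, align 4) → ends 12
version at 12 (size 4, align 4) → ends 16
flags at 16 (size 1, align 1) → ends 17
tail pad 3 to reach multiple of 4
total 20 bytes, alignment 4
data bytes 14, size 20 → padding 6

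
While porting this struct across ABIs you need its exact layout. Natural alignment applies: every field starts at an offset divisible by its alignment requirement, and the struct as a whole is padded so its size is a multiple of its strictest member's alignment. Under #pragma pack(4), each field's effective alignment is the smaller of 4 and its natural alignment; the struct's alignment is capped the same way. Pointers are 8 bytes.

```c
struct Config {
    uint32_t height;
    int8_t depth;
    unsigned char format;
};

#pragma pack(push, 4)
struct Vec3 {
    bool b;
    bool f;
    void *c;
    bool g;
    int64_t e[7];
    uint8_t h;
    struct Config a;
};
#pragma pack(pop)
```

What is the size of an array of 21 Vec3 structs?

Config: height at 0 (size 4, align 4) → ends 4; depth at 4 (size 1, align 1) → ends 5; format at 5 (size 1, align 1) → ends 6; tail pad 2 to reach multiple of 4; total 8 bytes, alignment 4
b at 0 (size 1, align 1) → ends 1
f at 1 (size 1, align 1) → ends 2
pad 2 to align 4 for c
c at 4 (size 8, align 4) → ends 12
g at 12 (size 1, align 1) → ends 13
pad 3 to align 4 for e
e at 16 (size 56, align 4) → ends 72
h at 72 (size 1, align 1) → ends 73
pad 3 to align 4 for a
a at 76 (size 8, align 4) → ends 84
total 84 bytes, alignment 4
array of 21: 21 × 84 = 1764

1764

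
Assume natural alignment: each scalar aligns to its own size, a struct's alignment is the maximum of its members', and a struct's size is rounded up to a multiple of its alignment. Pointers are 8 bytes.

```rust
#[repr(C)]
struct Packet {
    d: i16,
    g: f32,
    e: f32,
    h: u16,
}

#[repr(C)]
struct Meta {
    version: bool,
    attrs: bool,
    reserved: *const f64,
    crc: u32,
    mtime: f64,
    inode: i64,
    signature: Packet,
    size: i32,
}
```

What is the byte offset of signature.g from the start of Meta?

44

Packet: 0..2  d  (2B, 2-aligned); 2..4  -- padding (2B); 4..8  g  (4B, 4-aligned); 8..12  e  (4B, 4-aligned); 12..14  h  (2B, 2-aligned); 14..16  -- tail padding (2B); sizeof = 16, alignof = 4
0..1  version  (1B, 1-aligned)
1..2  attrs  (1B, 1-aligned)
2..8  -- padding (6B)
8..16  reserved  (8B, 8-aligned)
16..20  crc  (4B, 4-aligned)
20..24  -- padding (4B)
24..32  mtime  (8B, 8-aligned)
32..40  inode  (8B, 8-aligned)
40..56  signature  (16B, 4-aligned)
within Packet: g at 4
40 + 4 = 44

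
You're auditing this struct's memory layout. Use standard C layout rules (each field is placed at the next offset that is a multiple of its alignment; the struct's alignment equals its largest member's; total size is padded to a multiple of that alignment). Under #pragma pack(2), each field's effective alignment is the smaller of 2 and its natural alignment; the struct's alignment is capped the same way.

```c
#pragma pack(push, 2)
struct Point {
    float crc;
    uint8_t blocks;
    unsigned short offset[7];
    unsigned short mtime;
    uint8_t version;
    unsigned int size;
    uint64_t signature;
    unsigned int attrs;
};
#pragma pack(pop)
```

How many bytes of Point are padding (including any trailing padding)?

0..4  crc  (4B, 2-aligned)
4..5  blocks  (1B, 1-aligned)
5..6  -- padding (1B)
6..20  offset  (14B, 2-aligned)
20..22  mtime  (2B, 2-aligned)
22..23  version  (1B, 1-aligned)
23..24  -- padding (1B)
24..28  size  (4B, 2-aligned)
28..36  signature  (8B, 2-aligned)
36..40  attrs  (4B, 2-aligned)
sizeof = 40, alignof = 2
data bytes 38, size 40 → padding 2

2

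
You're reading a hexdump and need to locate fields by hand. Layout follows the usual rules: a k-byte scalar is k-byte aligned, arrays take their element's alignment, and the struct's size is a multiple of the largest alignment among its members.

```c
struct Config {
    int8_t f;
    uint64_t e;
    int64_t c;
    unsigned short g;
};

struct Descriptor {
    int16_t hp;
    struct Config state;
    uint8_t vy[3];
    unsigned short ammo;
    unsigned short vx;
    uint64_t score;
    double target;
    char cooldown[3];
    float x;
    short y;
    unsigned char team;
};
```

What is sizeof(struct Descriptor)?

Config: @0: f [1B, align 1] → 1; +7 pad (align 8); @8: e [8B, align 8] → 16; @16: c [8B, align 8] → 24; @24: g [2B, align 2] → 26; +6 tail pad (align 8); size 32, align 8
@0: hp [2B, align 2] → 2
+6 pad (align 8)
@8: state [32B, align 8] → 40
@40: vy [3B, align 1] → 43
+1 pad (align 2)
@44: ammo [2B, align 2] → 46
@46: vx [2B, align 2] → 48
@48: score [8B, align 8] → 56
@56: target [8B, align 8] → 64
@64: cooldown [3B, align 1] → 67
+1 pad (align 4)
@68: x [4B, align 4] → 72
@72: y [2B, align 2] → 74
@74: team [1B, align 1] → 75
+5 tail pad (align 8)
size 80, align 8

80 bytes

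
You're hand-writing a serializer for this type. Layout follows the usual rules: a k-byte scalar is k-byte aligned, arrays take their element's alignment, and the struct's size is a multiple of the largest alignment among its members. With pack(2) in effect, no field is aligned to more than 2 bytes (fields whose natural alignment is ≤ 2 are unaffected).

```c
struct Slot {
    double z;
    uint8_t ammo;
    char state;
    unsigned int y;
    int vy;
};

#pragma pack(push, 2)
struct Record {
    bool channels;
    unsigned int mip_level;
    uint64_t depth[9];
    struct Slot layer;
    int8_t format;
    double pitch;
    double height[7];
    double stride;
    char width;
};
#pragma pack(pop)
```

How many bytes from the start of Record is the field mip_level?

2

Slot: 0..8  z  (8B, 8-aligned); 8..9  ammo  (1B, 1-aligned); 9..10  state  (1B, 1-aligned); 10..12  -- padding (2B); 12..16  y  (4B, 4-aligned); 16..20  vy  (4B, 4-aligned); 20..24  -- tail padding (4B); sizeof = 24, alignof = 8
0..1  channels  (1B, 1-aligned)
1..2  -- padding (1B)
2..6  mip_level  (4B, 2-aligned)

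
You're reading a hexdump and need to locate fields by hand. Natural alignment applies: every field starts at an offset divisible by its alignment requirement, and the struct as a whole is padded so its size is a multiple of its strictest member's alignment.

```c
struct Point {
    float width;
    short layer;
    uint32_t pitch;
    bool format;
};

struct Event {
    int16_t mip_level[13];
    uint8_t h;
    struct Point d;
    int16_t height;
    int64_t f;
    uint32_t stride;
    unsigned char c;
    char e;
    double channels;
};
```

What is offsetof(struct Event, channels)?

Point: width at 0 (size 4, align 4) → ends 4; layer at 4 (size 2, align 2) → ends 6; pad 2 to align 4 for pitch; pitch at 8 (size 4, align 4) → ends 12; format at 12 (size 1, align 1) → ends 13; tail pad 3 to reach multiple of 4; total 16 bytes, alignment 4
mip_level at 0 (size 26, align 2) → ends 26
h at 26 (size 1, align 1) → ends 27
pad 1 to align 4 for d
d at 28 (size 16, align 4) → ends 44
height at 44 (size 2, align 2) → ends 46
pad 2 to align 8 for f
f at 48 (size 8, align 8) → ends 56
stride at 56 (size 4, align 4) → ends 60
c at 60 (size 1, align 1) → ends 61
e at 61 (size 1, align 1) → ends 62
pad 2 to align 8 for channels
channels at 64 (size 8, align 8) → ends 72

64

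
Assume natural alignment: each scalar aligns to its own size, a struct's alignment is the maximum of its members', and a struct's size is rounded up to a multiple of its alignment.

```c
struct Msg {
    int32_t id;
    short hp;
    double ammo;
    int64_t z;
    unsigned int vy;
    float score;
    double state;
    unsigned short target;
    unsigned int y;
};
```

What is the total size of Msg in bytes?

0..4  id  (4B, 4-aligned)
4..6  hp  (2B, 2-aligned)
6..8  -- padding (2B)
8..16  ammo  (8B, 8-aligned)
16..24  z  (8B, 8-aligned)
24..28  vy  (4B, 4-aligned)
28..32  score  (4B, 4-aligned)
32..40  state  (8B, 8-aligned)
40..42  target  (2B, 2-aligned)
42..44  -- padding (2B)
44..48  y  (4B, 4-aligned)
sizeof = 48, alignof = 8

48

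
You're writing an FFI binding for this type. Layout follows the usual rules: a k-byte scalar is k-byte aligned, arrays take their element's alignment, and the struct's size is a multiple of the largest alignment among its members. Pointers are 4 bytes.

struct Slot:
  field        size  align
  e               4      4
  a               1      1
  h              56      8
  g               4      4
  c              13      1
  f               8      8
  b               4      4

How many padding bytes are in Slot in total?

@0: e [4B, align 4] → 4
@4: a [1B, align 1] → 5
+3 pad (align 8)
@8: h [56B, align 8] → 64
@64: g [4B, align 4] → 68
@68: c [13B, align 1] → 81
+7 pad (align 8)
@88: f [8B, align 8] → 96
@96: b [4B, align 4] → 100
+4 tail pad (align 8)
size 104, align 8
data bytes 90, size 104 → padding 14

14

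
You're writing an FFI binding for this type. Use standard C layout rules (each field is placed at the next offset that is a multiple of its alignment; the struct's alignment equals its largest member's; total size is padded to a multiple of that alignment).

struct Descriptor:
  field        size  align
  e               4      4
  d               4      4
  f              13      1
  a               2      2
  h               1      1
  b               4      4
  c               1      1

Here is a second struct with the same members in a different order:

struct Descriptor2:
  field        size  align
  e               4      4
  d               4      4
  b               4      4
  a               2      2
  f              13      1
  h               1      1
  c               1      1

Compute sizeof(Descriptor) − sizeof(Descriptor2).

@0: e [4B, align 4] → 4
@4: d [4B, align 4] → 8
@8: f [13B, align 1] → 21
+1 pad (align 2)
@22: a [2B, align 2] → 24
@24: h [1B, align 1] → 25
+3 pad (align 4)
@28: b [4B, align 4] → 32
@32: c [1B, align 1] → 33
+3 tail pad (align 4)
size 36, align 4
— Descriptor2 —
@0: e [4B, align 4] → 4
@4: d [4B, align 4] → 8
@8: b [4B, align 4] → 12
@12: a [2B, align 2] → 14
@14: f [13B, align 1] → 27
@27: h [1B, align 1] → 28
@28: c [1B, align 1] → 29
+3 tail pad (align 4)
size 32, align 4
36 − 32 = 4

4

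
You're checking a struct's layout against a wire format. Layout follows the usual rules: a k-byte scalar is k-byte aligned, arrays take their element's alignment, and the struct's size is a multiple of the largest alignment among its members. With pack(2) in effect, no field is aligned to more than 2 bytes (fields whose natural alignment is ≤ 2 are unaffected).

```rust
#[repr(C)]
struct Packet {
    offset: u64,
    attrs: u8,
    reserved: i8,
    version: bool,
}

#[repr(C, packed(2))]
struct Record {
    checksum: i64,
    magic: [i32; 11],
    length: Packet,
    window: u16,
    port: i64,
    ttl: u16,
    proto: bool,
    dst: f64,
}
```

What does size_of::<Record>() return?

Packet: @0: offset [8B, align 8] → 8; @8: attrs [1B, align 1] → 9; @9: reserved [1B, align 1] → 10; @10: version [1B, align 1] → 11; +5 tail pad (align 8); size 16, align 8
@0: checksum [8B, align 2] → 8
@8: magic [44B, align 2] → 52
@52: length [16B, align 2] → 68
@68: window [2B, align 2] → 70
@70: port [8B, align 2] → 78
@78: ttl [2B, align 2] → 80
@80: proto [1B, align 1] → 81
+1 pad (align 2)
@82: dst [8B, align 2] → 90
size 90, align 2

90 bytes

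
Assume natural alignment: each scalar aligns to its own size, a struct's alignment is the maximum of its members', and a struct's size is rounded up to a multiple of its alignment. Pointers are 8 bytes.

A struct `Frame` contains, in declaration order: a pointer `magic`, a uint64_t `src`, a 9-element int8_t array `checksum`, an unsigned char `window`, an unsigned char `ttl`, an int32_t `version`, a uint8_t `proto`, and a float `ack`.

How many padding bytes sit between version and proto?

@0: magic [8B, align 8] → 8
@8: src [8B, align 8] → 16
@16: checksum [9B, align 1] → 25
@25: window [1B, align 1] → 26
@26: ttl [1B, align 1] → 27
+1 pad (align 4)
@28: version [4B, align 4] → 32
@32: proto [1B, align 1] → 33

0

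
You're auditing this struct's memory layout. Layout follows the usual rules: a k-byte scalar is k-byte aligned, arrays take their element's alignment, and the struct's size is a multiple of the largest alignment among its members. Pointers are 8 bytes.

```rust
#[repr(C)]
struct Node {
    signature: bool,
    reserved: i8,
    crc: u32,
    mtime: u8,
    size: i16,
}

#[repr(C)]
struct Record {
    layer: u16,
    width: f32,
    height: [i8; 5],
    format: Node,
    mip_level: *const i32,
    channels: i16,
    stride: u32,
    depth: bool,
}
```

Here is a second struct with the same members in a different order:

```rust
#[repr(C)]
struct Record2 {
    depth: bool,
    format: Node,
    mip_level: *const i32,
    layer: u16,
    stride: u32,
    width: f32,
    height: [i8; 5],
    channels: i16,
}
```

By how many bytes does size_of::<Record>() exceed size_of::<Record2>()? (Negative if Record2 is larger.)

8

Node: 0..1  signature  (1B, 1-aligned); 1..2  reserved  (1B, 1-aligned); 2..4  -- padding (2B); 4..8  crc  (4B, 4-aligned); 8..9  mtime  (1B, 1-aligned); 9..10  -- padding (1B); 10..12  size  (2B, 2-aligned); sizeof = 12, alignof = 4
0..2  layer  (2B, 2-aligned)
2..4  -- padding (2B)
4..8  width  (4B, 4-aligned)
8..13  height  (5B, 1-aligned)
13..16  -- padding (3B)
16..28  format  (12B, 4-aligned)
28..32  -- padding (4B)
32..40  mip_level  (8B, 8-aligned)
40..42  channels  (2B, 2-aligned)
42..44  -- padding (2B)
44..48  stride  (4B, 4-aligned)
48..49  depth  (1B, 1-aligned)
49..56  -- tail padding (7B)
sizeof = 56, alignof = 8
— Record2 —
0..1  depth  (1B, 1-aligned)
1..4  -- padding (3B)
4..16  format  (12B, 4-aligned)
16..24  mip_level  (8B, 8-aligned)
24..26  layer  (2B, 2-aligned)
26..28  -- padding (2B)
28..32  stride  (4B, 4-aligned)
32..36  width  (4B, 4-aligned)
36..41  height  (5B, 1-aligned)
41..42  -- padding (1B)
42..44  channels  (2B, 2-aligned)
44..48  -- tail padding (4B)
sizeof = 48, alignof = 8
56 − 48 = 8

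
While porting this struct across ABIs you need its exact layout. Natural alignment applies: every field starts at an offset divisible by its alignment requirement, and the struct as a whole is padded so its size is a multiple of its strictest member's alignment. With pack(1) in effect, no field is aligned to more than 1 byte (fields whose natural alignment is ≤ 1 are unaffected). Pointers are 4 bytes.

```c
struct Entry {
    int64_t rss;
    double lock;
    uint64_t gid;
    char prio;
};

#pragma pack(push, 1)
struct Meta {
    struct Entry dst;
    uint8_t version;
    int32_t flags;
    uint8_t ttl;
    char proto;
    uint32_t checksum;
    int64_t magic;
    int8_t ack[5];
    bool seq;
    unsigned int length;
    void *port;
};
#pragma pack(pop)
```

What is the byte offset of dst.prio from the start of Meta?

Entry: 0..8  rss  (8B, 8-aligned); 8..16  lock  (8B, 8-aligned); 16..24  gid  (8B, 8-aligned); 24..25  prio  (1B, 1-aligned); 25..32  -- tail padding (7B); sizeof = 32, alignof = 8
0..32  dst  (32B, 1-aligned)
within Entry: prio at 24
0 + 24 = 24

24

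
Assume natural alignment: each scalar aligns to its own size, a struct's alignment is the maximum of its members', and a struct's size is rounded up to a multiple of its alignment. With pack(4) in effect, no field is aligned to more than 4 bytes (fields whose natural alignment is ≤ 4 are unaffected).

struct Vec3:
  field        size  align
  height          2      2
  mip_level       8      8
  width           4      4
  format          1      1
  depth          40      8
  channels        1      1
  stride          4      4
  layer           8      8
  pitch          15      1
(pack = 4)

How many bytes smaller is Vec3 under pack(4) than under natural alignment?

natural layout:
  0..2  height  (2B, 2-aligned)
  2..8  -- padding (6B)
  8..16  mip_level  (8B, 8-aligned)
  16..20  width  (4B, 4-aligned)
  20..21  format  (1B, 1-aligned)
  21..24  -- padding (3B)
  24..64  depth  (40B, 8-aligned)
  64..65  channels  (1B, 1-aligned)
  65..68  -- padding (3B)
  68..72  stride  (4B, 4-aligned)
  72..80  layer  (8B, 8-aligned)
  80..95  pitch  (15B, 1-aligned)
  95..96  -- tail padding (1B)
  sizeof = 96, alignof = 8
packed(4) layout:
  0..2  height  (2B, 2-aligned)
  2..4  -- padding (2B)
  4..12  mip_level  (8B, 4-aligned)
  12..16  width  (4B, 4-aligned)
  16..17  format  (1B, 1-aligned)
  17..20  -- padding (3B)
  20..60  depth  (40B, 4-aligned)
  60..61  channels  (1B, 1-aligned)
  61..64  -- padding (3B)
  64..68  stride  (4B, 4-aligned)
  68..76  layer  (8B, 4-aligned)
  76..91  pitch  (15B, 1-aligned)
  91..92  -- tail padding (1B)
  sizeof = 92, alignof = 4
96 − 92 = 4

4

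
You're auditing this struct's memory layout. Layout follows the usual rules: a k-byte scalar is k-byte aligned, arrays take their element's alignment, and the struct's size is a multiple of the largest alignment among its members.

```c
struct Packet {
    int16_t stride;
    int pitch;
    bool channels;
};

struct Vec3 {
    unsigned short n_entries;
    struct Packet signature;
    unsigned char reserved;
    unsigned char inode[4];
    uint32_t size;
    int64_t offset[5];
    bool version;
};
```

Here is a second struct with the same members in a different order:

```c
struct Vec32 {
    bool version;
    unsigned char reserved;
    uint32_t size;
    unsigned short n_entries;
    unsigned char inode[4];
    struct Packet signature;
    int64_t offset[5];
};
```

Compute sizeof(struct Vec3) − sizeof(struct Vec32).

8

Packet: stride at 0 (size 2, align 2) → ends 2; pad 2 to align 4 for pitch; pitch at 4 (size 4, align 4) → ends 8; channels at 8 (size 1, align 1) → ends 9; tail pad 3 to reach multiple of 4; total 12 bytes, alignment 4
n_entries at 0 (size 2, align 2) → ends 2
pad 2 to align 4 for signature
signature at 4 (size 12, align 4) → ends 16
reserved at 16 (size 1, align 1) → ends 17
inode at 17 (size 4, align 1) → ends 21
pad 3 to align 4 for size
size at 24 (size 4, align 4) → ends 28
pad 4 to align 8 for offset
offset at 32 (size 40, align 8) → ends 72
version at 72 (size 1, align 1) → ends 73
tail pad 7 to reach multiple of 8
total 80 bytes, alignment 8
— Vec32 —
version at 0 (size 1, align 1) → ends 1
reserved at 1 (size 1, align 1) → ends 2
pad 2 to align 4 for size
size at 4 (size 4, align 4) → ends 8
n_entries at 8 (size 2, align 2) → ends 10
inode at 10 (size 4, align 1) → ends 14
pad 2 to align 4 for signature
signature at 16 (size 12, align 4) → ends 28
pad 4 to align 8 for offset
offset at 32 (size 40, align 8) → ends 72
total 72 bytes, alignment 8
80 − 72 = 8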